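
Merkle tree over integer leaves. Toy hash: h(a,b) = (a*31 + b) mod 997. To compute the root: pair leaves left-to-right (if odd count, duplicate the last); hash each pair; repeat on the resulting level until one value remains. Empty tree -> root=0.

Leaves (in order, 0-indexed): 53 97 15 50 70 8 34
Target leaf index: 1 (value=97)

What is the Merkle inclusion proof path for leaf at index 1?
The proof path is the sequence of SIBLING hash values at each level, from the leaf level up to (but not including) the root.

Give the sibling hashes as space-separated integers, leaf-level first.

Answer: 53 515 810

Derivation:
L0 (leaves): [53, 97, 15, 50, 70, 8, 34], target index=1
L1: h(53,97)=(53*31+97)%997=743 [pair 0] h(15,50)=(15*31+50)%997=515 [pair 1] h(70,8)=(70*31+8)%997=184 [pair 2] h(34,34)=(34*31+34)%997=91 [pair 3] -> [743, 515, 184, 91]
  Sibling for proof at L0: 53
L2: h(743,515)=(743*31+515)%997=617 [pair 0] h(184,91)=(184*31+91)%997=810 [pair 1] -> [617, 810]
  Sibling for proof at L1: 515
L3: h(617,810)=(617*31+810)%997=994 [pair 0] -> [994]
  Sibling for proof at L2: 810
Root: 994
Proof path (sibling hashes from leaf to root): [53, 515, 810]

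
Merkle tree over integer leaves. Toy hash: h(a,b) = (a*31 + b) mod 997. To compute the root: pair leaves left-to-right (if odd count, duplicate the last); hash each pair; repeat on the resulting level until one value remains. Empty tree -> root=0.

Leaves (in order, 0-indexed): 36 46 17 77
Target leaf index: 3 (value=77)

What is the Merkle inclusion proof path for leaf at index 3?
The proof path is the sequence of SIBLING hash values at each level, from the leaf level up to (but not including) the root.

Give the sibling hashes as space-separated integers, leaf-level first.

L0 (leaves): [36, 46, 17, 77], target index=3
L1: h(36,46)=(36*31+46)%997=165 [pair 0] h(17,77)=(17*31+77)%997=604 [pair 1] -> [165, 604]
  Sibling for proof at L0: 17
L2: h(165,604)=(165*31+604)%997=734 [pair 0] -> [734]
  Sibling for proof at L1: 165
Root: 734
Proof path (sibling hashes from leaf to root): [17, 165]

Answer: 17 165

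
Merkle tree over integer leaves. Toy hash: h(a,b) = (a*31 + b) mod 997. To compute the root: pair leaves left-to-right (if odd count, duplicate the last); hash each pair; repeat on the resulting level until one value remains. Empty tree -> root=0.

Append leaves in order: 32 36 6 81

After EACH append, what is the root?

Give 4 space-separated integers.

Answer: 32 31 156 231

Derivation:
After append 32 (leaves=[32]):
  L0: [32]
  root=32
After append 36 (leaves=[32, 36]):
  L0: [32, 36]
  L1: h(32,36)=(32*31+36)%997=31 -> [31]
  root=31
After append 6 (leaves=[32, 36, 6]):
  L0: [32, 36, 6]
  L1: h(32,36)=(32*31+36)%997=31 h(6,6)=(6*31+6)%997=192 -> [31, 192]
  L2: h(31,192)=(31*31+192)%997=156 -> [156]
  root=156
After append 81 (leaves=[32, 36, 6, 81]):
  L0: [32, 36, 6, 81]
  L1: h(32,36)=(32*31+36)%997=31 h(6,81)=(6*31+81)%997=267 -> [31, 267]
  L2: h(31,267)=(31*31+267)%997=231 -> [231]
  root=231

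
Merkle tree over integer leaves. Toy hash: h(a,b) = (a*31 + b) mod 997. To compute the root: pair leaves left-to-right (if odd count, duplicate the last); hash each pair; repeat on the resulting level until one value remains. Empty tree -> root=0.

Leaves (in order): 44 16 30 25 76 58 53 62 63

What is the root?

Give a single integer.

Answer: 246

Derivation:
L0: [44, 16, 30, 25, 76, 58, 53, 62, 63]
L1: h(44,16)=(44*31+16)%997=383 h(30,25)=(30*31+25)%997=955 h(76,58)=(76*31+58)%997=420 h(53,62)=(53*31+62)%997=708 h(63,63)=(63*31+63)%997=22 -> [383, 955, 420, 708, 22]
L2: h(383,955)=(383*31+955)%997=864 h(420,708)=(420*31+708)%997=767 h(22,22)=(22*31+22)%997=704 -> [864, 767, 704]
L3: h(864,767)=(864*31+767)%997=632 h(704,704)=(704*31+704)%997=594 -> [632, 594]
L4: h(632,594)=(632*31+594)%997=246 -> [246]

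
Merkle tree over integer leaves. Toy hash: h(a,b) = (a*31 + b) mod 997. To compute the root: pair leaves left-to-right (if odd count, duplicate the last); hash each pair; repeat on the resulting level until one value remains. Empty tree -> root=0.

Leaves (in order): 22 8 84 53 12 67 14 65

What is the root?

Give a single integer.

Answer: 848

Derivation:
L0: [22, 8, 84, 53, 12, 67, 14, 65]
L1: h(22,8)=(22*31+8)%997=690 h(84,53)=(84*31+53)%997=663 h(12,67)=(12*31+67)%997=439 h(14,65)=(14*31+65)%997=499 -> [690, 663, 439, 499]
L2: h(690,663)=(690*31+663)%997=119 h(439,499)=(439*31+499)%997=150 -> [119, 150]
L3: h(119,150)=(119*31+150)%997=848 -> [848]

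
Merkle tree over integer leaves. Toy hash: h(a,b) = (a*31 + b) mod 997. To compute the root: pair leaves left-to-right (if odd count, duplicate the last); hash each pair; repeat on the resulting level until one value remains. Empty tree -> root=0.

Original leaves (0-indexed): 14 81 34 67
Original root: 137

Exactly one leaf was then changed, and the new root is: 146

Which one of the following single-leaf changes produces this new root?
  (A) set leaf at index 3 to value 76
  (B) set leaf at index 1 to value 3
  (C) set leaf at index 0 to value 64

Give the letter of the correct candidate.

Original leaves: [14, 81, 34, 67]
Target new root: 146
Try each candidate change and compute the resulting root:
Candidate A: set leaf[3] = 76 -> leaves = [14, 81, 34, 76]
  L0: [14, 81, 34, 76]
  L1: h(14,81)=(14*31+81)%997=515 h(34,76)=(34*31+76)%997=133 -> [515, 133]
  L2: h(515,133)=(515*31+133)%997=146 -> [146]
  root = 146 == target 146  ** MATCH **
Candidate B: set leaf[1] = 3 -> leaves = [14, 3, 34, 67]
  L0: [14, 3, 34, 67]
  L1: h(14,3)=(14*31+3)%997=437 h(34,67)=(34*31+67)%997=124 -> [437, 124]
  L2: h(437,124)=(437*31+124)%997=710 -> [710]
  root = 710 != target 146
Candidate C: set leaf[0] = 64 -> leaves = [64, 81, 34, 67]
  L0: [64, 81, 34, 67]
  L1: h(64,81)=(64*31+81)%997=71 h(34,67)=(34*31+67)%997=124 -> [71, 124]
  L2: h(71,124)=(71*31+124)%997=331 -> [331]
  root = 331 != target 146
Candidate A produces the target root.

Answer: A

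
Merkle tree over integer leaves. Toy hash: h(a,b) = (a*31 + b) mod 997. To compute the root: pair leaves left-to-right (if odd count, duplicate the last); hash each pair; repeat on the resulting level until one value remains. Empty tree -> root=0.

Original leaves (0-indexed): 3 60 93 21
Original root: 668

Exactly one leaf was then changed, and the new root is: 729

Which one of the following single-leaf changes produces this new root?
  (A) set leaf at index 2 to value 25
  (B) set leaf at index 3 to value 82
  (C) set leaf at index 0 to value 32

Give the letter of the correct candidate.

Answer: B

Derivation:
Original leaves: [3, 60, 93, 21]
Target new root: 729
Try each candidate change and compute the resulting root:
Candidate A: set leaf[2] = 25 -> leaves = [3, 60, 25, 21]
  L0: [3, 60, 25, 21]
  L1: h(3,60)=(3*31+60)%997=153 h(25,21)=(25*31+21)%997=796 -> [153, 796]
  L2: h(153,796)=(153*31+796)%997=554 -> [554]
  root = 554 != target 729
Candidate B: set leaf[3] = 82 -> leaves = [3, 60, 93, 82]
  L0: [3, 60, 93, 82]
  L1: h(3,60)=(3*31+60)%997=153 h(93,82)=(93*31+82)%997=971 -> [153, 971]
  L2: h(153,971)=(153*31+971)%997=729 -> [729]
  root = 729 == target 729  ** MATCH **
Candidate C: set leaf[0] = 32 -> leaves = [32, 60, 93, 21]
  L0: [32, 60, 93, 21]
  L1: h(32,60)=(32*31+60)%997=55 h(93,21)=(93*31+21)%997=910 -> [55, 910]
  L2: h(55,910)=(55*31+910)%997=621 -> [621]
  root = 621 != target 729
Candidate B produces the target root.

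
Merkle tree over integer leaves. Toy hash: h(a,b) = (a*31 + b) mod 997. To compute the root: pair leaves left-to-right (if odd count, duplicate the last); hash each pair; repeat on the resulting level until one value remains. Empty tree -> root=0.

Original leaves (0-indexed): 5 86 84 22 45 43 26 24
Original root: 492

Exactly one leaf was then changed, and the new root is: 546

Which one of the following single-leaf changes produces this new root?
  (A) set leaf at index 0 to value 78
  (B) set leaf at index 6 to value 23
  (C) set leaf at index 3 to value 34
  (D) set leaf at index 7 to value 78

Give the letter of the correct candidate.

Answer: D

Derivation:
Original leaves: [5, 86, 84, 22, 45, 43, 26, 24]
Target new root: 546
Try each candidate change and compute the resulting root:
Candidate A: set leaf[0] = 78 -> leaves = [78, 86, 84, 22, 45, 43, 26, 24]
  L0: [78, 86, 84, 22, 45, 43, 26, 24]
  L1: h(78,86)=(78*31+86)%997=510 h(84,22)=(84*31+22)%997=632 h(45,43)=(45*31+43)%997=441 h(26,24)=(26*31+24)%997=830 -> [510, 632, 441, 830]
  L2: h(510,632)=(510*31+632)%997=490 h(441,830)=(441*31+830)%997=543 -> [490, 543]
  L3: h(490,543)=(490*31+543)%997=778 -> [778]
  root = 778 != target 546
Candidate B: set leaf[6] = 23 -> leaves = [5, 86, 84, 22, 45, 43, 23, 24]
  L0: [5, 86, 84, 22, 45, 43, 23, 24]
  L1: h(5,86)=(5*31+86)%997=241 h(84,22)=(84*31+22)%997=632 h(45,43)=(45*31+43)%997=441 h(23,24)=(23*31+24)%997=737 -> [241, 632, 441, 737]
  L2: h(241,632)=(241*31+632)%997=127 h(441,737)=(441*31+737)%997=450 -> [127, 450]
  L3: h(127,450)=(127*31+450)%997=399 -> [399]
  root = 399 != target 546
Candidate C: set leaf[3] = 34 -> leaves = [5, 86, 84, 34, 45, 43, 26, 24]
  L0: [5, 86, 84, 34, 45, 43, 26, 24]
  L1: h(5,86)=(5*31+86)%997=241 h(84,34)=(84*31+34)%997=644 h(45,43)=(45*31+43)%997=441 h(26,24)=(26*31+24)%997=830 -> [241, 644, 441, 830]
  L2: h(241,644)=(241*31+644)%997=139 h(441,830)=(441*31+830)%997=543 -> [139, 543]
  L3: h(139,543)=(139*31+543)%997=864 -> [864]
  root = 864 != target 546
Candidate D: set leaf[7] = 78 -> leaves = [5, 86, 84, 22, 45, 43, 26, 78]
  L0: [5, 86, 84, 22, 45, 43, 26, 78]
  L1: h(5,86)=(5*31+86)%997=241 h(84,22)=(84*31+22)%997=632 h(45,43)=(45*31+43)%997=441 h(26,78)=(26*31+78)%997=884 -> [241, 632, 441, 884]
  L2: h(241,632)=(241*31+632)%997=127 h(441,884)=(441*31+884)%997=597 -> [127, 597]
  L3: h(127,597)=(127*31+597)%997=546 -> [546]
  root = 546 == target 546  ** MATCH **
Candidate D produces the target root.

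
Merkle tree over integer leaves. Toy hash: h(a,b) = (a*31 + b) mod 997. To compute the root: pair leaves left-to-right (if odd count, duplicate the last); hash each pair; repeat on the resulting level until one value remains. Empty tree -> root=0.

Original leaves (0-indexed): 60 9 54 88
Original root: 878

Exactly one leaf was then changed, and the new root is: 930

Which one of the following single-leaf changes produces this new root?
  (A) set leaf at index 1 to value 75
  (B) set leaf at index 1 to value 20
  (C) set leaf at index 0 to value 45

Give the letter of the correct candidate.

Answer: A

Derivation:
Original leaves: [60, 9, 54, 88]
Target new root: 930
Try each candidate change and compute the resulting root:
Candidate A: set leaf[1] = 75 -> leaves = [60, 75, 54, 88]
  L0: [60, 75, 54, 88]
  L1: h(60,75)=(60*31+75)%997=938 h(54,88)=(54*31+88)%997=765 -> [938, 765]
  L2: h(938,765)=(938*31+765)%997=930 -> [930]
  root = 930 == target 930  ** MATCH **
Candidate B: set leaf[1] = 20 -> leaves = [60, 20, 54, 88]
  L0: [60, 20, 54, 88]
  L1: h(60,20)=(60*31+20)%997=883 h(54,88)=(54*31+88)%997=765 -> [883, 765]
  L2: h(883,765)=(883*31+765)%997=222 -> [222]
  root = 222 != target 930
Candidate C: set leaf[0] = 45 -> leaves = [45, 9, 54, 88]
  L0: [45, 9, 54, 88]
  L1: h(45,9)=(45*31+9)%997=407 h(54,88)=(54*31+88)%997=765 -> [407, 765]
  L2: h(407,765)=(407*31+765)%997=421 -> [421]
  root = 421 != target 930
Candidate A produces the target root.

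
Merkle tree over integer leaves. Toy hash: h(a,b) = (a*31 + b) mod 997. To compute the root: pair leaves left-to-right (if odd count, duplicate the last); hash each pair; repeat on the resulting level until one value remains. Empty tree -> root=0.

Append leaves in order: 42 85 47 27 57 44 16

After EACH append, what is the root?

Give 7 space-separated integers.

After append 42 (leaves=[42]):
  L0: [42]
  root=42
After append 85 (leaves=[42, 85]):
  L0: [42, 85]
  L1: h(42,85)=(42*31+85)%997=390 -> [390]
  root=390
After append 47 (leaves=[42, 85, 47]):
  L0: [42, 85, 47]
  L1: h(42,85)=(42*31+85)%997=390 h(47,47)=(47*31+47)%997=507 -> [390, 507]
  L2: h(390,507)=(390*31+507)%997=633 -> [633]
  root=633
After append 27 (leaves=[42, 85, 47, 27]):
  L0: [42, 85, 47, 27]
  L1: h(42,85)=(42*31+85)%997=390 h(47,27)=(47*31+27)%997=487 -> [390, 487]
  L2: h(390,487)=(390*31+487)%997=613 -> [613]
  root=613
After append 57 (leaves=[42, 85, 47, 27, 57]):
  L0: [42, 85, 47, 27, 57]
  L1: h(42,85)=(42*31+85)%997=390 h(47,27)=(47*31+27)%997=487 h(57,57)=(57*31+57)%997=827 -> [390, 487, 827]
  L2: h(390,487)=(390*31+487)%997=613 h(827,827)=(827*31+827)%997=542 -> [613, 542]
  L3: h(613,542)=(613*31+542)%997=602 -> [602]
  root=602
After append 44 (leaves=[42, 85, 47, 27, 57, 44]):
  L0: [42, 85, 47, 27, 57, 44]
  L1: h(42,85)=(42*31+85)%997=390 h(47,27)=(47*31+27)%997=487 h(57,44)=(57*31+44)%997=814 -> [390, 487, 814]
  L2: h(390,487)=(390*31+487)%997=613 h(814,814)=(814*31+814)%997=126 -> [613, 126]
  L3: h(613,126)=(613*31+126)%997=186 -> [186]
  root=186
After append 16 (leaves=[42, 85, 47, 27, 57, 44, 16]):
  L0: [42, 85, 47, 27, 57, 44, 16]
  L1: h(42,85)=(42*31+85)%997=390 h(47,27)=(47*31+27)%997=487 h(57,44)=(57*31+44)%997=814 h(16,16)=(16*31+16)%997=512 -> [390, 487, 814, 512]
  L2: h(390,487)=(390*31+487)%997=613 h(814,512)=(814*31+512)%997=821 -> [613, 821]
  L3: h(613,821)=(613*31+821)%997=881 -> [881]
  root=881

Answer: 42 390 633 613 602 186 881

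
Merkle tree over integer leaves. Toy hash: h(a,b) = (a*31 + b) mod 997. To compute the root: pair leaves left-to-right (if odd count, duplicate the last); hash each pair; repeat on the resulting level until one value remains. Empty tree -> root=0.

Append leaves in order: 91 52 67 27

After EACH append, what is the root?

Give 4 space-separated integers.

Answer: 91 879 480 440

Derivation:
After append 91 (leaves=[91]):
  L0: [91]
  root=91
After append 52 (leaves=[91, 52]):
  L0: [91, 52]
  L1: h(91,52)=(91*31+52)%997=879 -> [879]
  root=879
After append 67 (leaves=[91, 52, 67]):
  L0: [91, 52, 67]
  L1: h(91,52)=(91*31+52)%997=879 h(67,67)=(67*31+67)%997=150 -> [879, 150]
  L2: h(879,150)=(879*31+150)%997=480 -> [480]
  root=480
After append 27 (leaves=[91, 52, 67, 27]):
  L0: [91, 52, 67, 27]
  L1: h(91,52)=(91*31+52)%997=879 h(67,27)=(67*31+27)%997=110 -> [879, 110]
  L2: h(879,110)=(879*31+110)%997=440 -> [440]
  root=440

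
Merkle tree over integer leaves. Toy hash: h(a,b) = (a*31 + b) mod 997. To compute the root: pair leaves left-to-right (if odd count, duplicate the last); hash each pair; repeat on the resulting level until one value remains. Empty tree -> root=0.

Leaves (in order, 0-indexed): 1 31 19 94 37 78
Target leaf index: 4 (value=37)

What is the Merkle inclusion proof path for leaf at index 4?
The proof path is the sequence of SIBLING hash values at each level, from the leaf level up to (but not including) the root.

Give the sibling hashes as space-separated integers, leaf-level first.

L0 (leaves): [1, 31, 19, 94, 37, 78], target index=4
L1: h(1,31)=(1*31+31)%997=62 [pair 0] h(19,94)=(19*31+94)%997=683 [pair 1] h(37,78)=(37*31+78)%997=228 [pair 2] -> [62, 683, 228]
  Sibling for proof at L0: 78
L2: h(62,683)=(62*31+683)%997=611 [pair 0] h(228,228)=(228*31+228)%997=317 [pair 1] -> [611, 317]
  Sibling for proof at L1: 228
L3: h(611,317)=(611*31+317)%997=315 [pair 0] -> [315]
  Sibling for proof at L2: 611
Root: 315
Proof path (sibling hashes from leaf to root): [78, 228, 611]

Answer: 78 228 611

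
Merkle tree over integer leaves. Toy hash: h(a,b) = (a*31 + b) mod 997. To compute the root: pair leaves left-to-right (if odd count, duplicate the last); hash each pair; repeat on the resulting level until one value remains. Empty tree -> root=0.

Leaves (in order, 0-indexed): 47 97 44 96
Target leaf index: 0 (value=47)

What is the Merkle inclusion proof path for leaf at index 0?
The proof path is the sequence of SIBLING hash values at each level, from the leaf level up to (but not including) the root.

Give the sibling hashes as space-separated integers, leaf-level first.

L0 (leaves): [47, 97, 44, 96], target index=0
L1: h(47,97)=(47*31+97)%997=557 [pair 0] h(44,96)=(44*31+96)%997=463 [pair 1] -> [557, 463]
  Sibling for proof at L0: 97
L2: h(557,463)=(557*31+463)%997=781 [pair 0] -> [781]
  Sibling for proof at L1: 463
Root: 781
Proof path (sibling hashes from leaf to root): [97, 463]

Answer: 97 463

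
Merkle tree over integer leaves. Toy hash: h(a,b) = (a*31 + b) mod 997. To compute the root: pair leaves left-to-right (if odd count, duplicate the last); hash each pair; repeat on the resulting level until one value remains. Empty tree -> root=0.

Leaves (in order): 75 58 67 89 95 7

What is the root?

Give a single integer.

L0: [75, 58, 67, 89, 95, 7]
L1: h(75,58)=(75*31+58)%997=389 h(67,89)=(67*31+89)%997=172 h(95,7)=(95*31+7)%997=958 -> [389, 172, 958]
L2: h(389,172)=(389*31+172)%997=267 h(958,958)=(958*31+958)%997=746 -> [267, 746]
L3: h(267,746)=(267*31+746)%997=50 -> [50]

Answer: 50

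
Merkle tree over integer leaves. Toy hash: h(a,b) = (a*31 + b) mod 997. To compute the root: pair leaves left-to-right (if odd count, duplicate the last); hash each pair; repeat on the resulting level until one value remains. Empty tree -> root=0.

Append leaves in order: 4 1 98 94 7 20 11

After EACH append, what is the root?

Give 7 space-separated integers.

After append 4 (leaves=[4]):
  L0: [4]
  root=4
After append 1 (leaves=[4, 1]):
  L0: [4, 1]
  L1: h(4,1)=(4*31+1)%997=125 -> [125]
  root=125
After append 98 (leaves=[4, 1, 98]):
  L0: [4, 1, 98]
  L1: h(4,1)=(4*31+1)%997=125 h(98,98)=(98*31+98)%997=145 -> [125, 145]
  L2: h(125,145)=(125*31+145)%997=32 -> [32]
  root=32
After append 94 (leaves=[4, 1, 98, 94]):
  L0: [4, 1, 98, 94]
  L1: h(4,1)=(4*31+1)%997=125 h(98,94)=(98*31+94)%997=141 -> [125, 141]
  L2: h(125,141)=(125*31+141)%997=28 -> [28]
  root=28
After append 7 (leaves=[4, 1, 98, 94, 7]):
  L0: [4, 1, 98, 94, 7]
  L1: h(4,1)=(4*31+1)%997=125 h(98,94)=(98*31+94)%997=141 h(7,7)=(7*31+7)%997=224 -> [125, 141, 224]
  L2: h(125,141)=(125*31+141)%997=28 h(224,224)=(224*31+224)%997=189 -> [28, 189]
  L3: h(28,189)=(28*31+189)%997=60 -> [60]
  root=60
After append 20 (leaves=[4, 1, 98, 94, 7, 20]):
  L0: [4, 1, 98, 94, 7, 20]
  L1: h(4,1)=(4*31+1)%997=125 h(98,94)=(98*31+94)%997=141 h(7,20)=(7*31+20)%997=237 -> [125, 141, 237]
  L2: h(125,141)=(125*31+141)%997=28 h(237,237)=(237*31+237)%997=605 -> [28, 605]
  L3: h(28,605)=(28*31+605)%997=476 -> [476]
  root=476
After append 11 (leaves=[4, 1, 98, 94, 7, 20, 11]):
  L0: [4, 1, 98, 94, 7, 20, 11]
  L1: h(4,1)=(4*31+1)%997=125 h(98,94)=(98*31+94)%997=141 h(7,20)=(7*31+20)%997=237 h(11,11)=(11*31+11)%997=352 -> [125, 141, 237, 352]
  L2: h(125,141)=(125*31+141)%997=28 h(237,352)=(237*31+352)%997=720 -> [28, 720]
  L3: h(28,720)=(28*31+720)%997=591 -> [591]
  root=591

Answer: 4 125 32 28 60 476 591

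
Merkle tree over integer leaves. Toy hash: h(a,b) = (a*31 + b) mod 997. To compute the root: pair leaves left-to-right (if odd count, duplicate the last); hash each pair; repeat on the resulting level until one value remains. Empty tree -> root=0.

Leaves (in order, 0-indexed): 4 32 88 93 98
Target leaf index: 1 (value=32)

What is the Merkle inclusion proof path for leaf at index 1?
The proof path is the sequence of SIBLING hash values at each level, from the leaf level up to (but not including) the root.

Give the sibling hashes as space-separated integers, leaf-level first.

L0 (leaves): [4, 32, 88, 93, 98], target index=1
L1: h(4,32)=(4*31+32)%997=156 [pair 0] h(88,93)=(88*31+93)%997=827 [pair 1] h(98,98)=(98*31+98)%997=145 [pair 2] -> [156, 827, 145]
  Sibling for proof at L0: 4
L2: h(156,827)=(156*31+827)%997=678 [pair 0] h(145,145)=(145*31+145)%997=652 [pair 1] -> [678, 652]
  Sibling for proof at L1: 827
L3: h(678,652)=(678*31+652)%997=733 [pair 0] -> [733]
  Sibling for proof at L2: 652
Root: 733
Proof path (sibling hashes from leaf to root): [4, 827, 652]

Answer: 4 827 652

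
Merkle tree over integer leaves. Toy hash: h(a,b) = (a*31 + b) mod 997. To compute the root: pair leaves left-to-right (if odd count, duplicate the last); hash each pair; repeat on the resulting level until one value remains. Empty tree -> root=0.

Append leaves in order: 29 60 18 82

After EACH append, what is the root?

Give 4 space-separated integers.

Answer: 29 959 395 459

Derivation:
After append 29 (leaves=[29]):
  L0: [29]
  root=29
After append 60 (leaves=[29, 60]):
  L0: [29, 60]
  L1: h(29,60)=(29*31+60)%997=959 -> [959]
  root=959
After append 18 (leaves=[29, 60, 18]):
  L0: [29, 60, 18]
  L1: h(29,60)=(29*31+60)%997=959 h(18,18)=(18*31+18)%997=576 -> [959, 576]
  L2: h(959,576)=(959*31+576)%997=395 -> [395]
  root=395
After append 82 (leaves=[29, 60, 18, 82]):
  L0: [29, 60, 18, 82]
  L1: h(29,60)=(29*31+60)%997=959 h(18,82)=(18*31+82)%997=640 -> [959, 640]
  L2: h(959,640)=(959*31+640)%997=459 -> [459]
  root=459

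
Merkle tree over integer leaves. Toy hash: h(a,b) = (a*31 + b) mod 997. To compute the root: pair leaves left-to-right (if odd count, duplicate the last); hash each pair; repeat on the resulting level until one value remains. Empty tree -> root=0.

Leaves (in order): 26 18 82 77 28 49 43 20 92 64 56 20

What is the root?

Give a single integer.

L0: [26, 18, 82, 77, 28, 49, 43, 20, 92, 64, 56, 20]
L1: h(26,18)=(26*31+18)%997=824 h(82,77)=(82*31+77)%997=625 h(28,49)=(28*31+49)%997=917 h(43,20)=(43*31+20)%997=356 h(92,64)=(92*31+64)%997=922 h(56,20)=(56*31+20)%997=759 -> [824, 625, 917, 356, 922, 759]
L2: h(824,625)=(824*31+625)%997=247 h(917,356)=(917*31+356)%997=867 h(922,759)=(922*31+759)%997=428 -> [247, 867, 428]
L3: h(247,867)=(247*31+867)%997=548 h(428,428)=(428*31+428)%997=735 -> [548, 735]
L4: h(548,735)=(548*31+735)%997=774 -> [774]

Answer: 774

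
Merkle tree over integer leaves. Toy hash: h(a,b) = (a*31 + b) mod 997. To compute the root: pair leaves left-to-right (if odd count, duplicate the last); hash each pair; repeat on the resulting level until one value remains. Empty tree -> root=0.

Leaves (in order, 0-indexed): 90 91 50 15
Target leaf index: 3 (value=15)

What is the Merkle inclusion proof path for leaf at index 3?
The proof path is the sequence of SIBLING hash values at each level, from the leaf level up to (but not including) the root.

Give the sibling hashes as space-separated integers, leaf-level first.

L0 (leaves): [90, 91, 50, 15], target index=3
L1: h(90,91)=(90*31+91)%997=887 [pair 0] h(50,15)=(50*31+15)%997=568 [pair 1] -> [887, 568]
  Sibling for proof at L0: 50
L2: h(887,568)=(887*31+568)%997=149 [pair 0] -> [149]
  Sibling for proof at L1: 887
Root: 149
Proof path (sibling hashes from leaf to root): [50, 887]

Answer: 50 887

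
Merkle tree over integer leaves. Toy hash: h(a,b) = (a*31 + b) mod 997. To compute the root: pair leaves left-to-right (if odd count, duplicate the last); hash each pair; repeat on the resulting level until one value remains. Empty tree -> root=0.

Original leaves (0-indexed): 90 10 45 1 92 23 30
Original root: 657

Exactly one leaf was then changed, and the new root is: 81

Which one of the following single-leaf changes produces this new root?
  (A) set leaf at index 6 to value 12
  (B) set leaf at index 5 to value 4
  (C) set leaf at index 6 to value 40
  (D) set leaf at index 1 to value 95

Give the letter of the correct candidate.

Original leaves: [90, 10, 45, 1, 92, 23, 30]
Target new root: 81
Try each candidate change and compute the resulting root:
Candidate A: set leaf[6] = 12 -> leaves = [90, 10, 45, 1, 92, 23, 12]
  L0: [90, 10, 45, 1, 92, 23, 12]
  L1: h(90,10)=(90*31+10)%997=806 h(45,1)=(45*31+1)%997=399 h(92,23)=(92*31+23)%997=881 h(12,12)=(12*31+12)%997=384 -> [806, 399, 881, 384]
  L2: h(806,399)=(806*31+399)%997=460 h(881,384)=(881*31+384)%997=776 -> [460, 776]
  L3: h(460,776)=(460*31+776)%997=81 -> [81]
  root = 81 == target 81  ** MATCH **
Candidate B: set leaf[5] = 4 -> leaves = [90, 10, 45, 1, 92, 4, 30]
  L0: [90, 10, 45, 1, 92, 4, 30]
  L1: h(90,10)=(90*31+10)%997=806 h(45,1)=(45*31+1)%997=399 h(92,4)=(92*31+4)%997=862 h(30,30)=(30*31+30)%997=960 -> [806, 399, 862, 960]
  L2: h(806,399)=(806*31+399)%997=460 h(862,960)=(862*31+960)%997=763 -> [460, 763]
  L3: h(460,763)=(460*31+763)%997=68 -> [68]
  root = 68 != target 81
Candidate C: set leaf[6] = 40 -> leaves = [90, 10, 45, 1, 92, 23, 40]
  L0: [90, 10, 45, 1, 92, 23, 40]
  L1: h(90,10)=(90*31+10)%997=806 h(45,1)=(45*31+1)%997=399 h(92,23)=(92*31+23)%997=881 h(40,40)=(40*31+40)%997=283 -> [806, 399, 881, 283]
  L2: h(806,399)=(806*31+399)%997=460 h(881,283)=(881*31+283)%997=675 -> [460, 675]
  L3: h(460,675)=(460*31+675)%997=977 -> [977]
  root = 977 != target 81
Candidate D: set leaf[1] = 95 -> leaves = [90, 95, 45, 1, 92, 23, 30]
  L0: [90, 95, 45, 1, 92, 23, 30]
  L1: h(90,95)=(90*31+95)%997=891 h(45,1)=(45*31+1)%997=399 h(92,23)=(92*31+23)%997=881 h(30,30)=(30*31+30)%997=960 -> [891, 399, 881, 960]
  L2: h(891,399)=(891*31+399)%997=104 h(881,960)=(881*31+960)%997=355 -> [104, 355]
  L3: h(104,355)=(104*31+355)%997=588 -> [588]
  root = 588 != target 81
Candidate A produces the target root.

Answer: A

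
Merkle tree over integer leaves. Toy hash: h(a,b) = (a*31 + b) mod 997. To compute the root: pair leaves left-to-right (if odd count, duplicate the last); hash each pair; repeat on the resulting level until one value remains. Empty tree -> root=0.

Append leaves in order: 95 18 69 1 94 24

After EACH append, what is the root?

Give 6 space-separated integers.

After append 95 (leaves=[95]):
  L0: [95]
  root=95
After append 18 (leaves=[95, 18]):
  L0: [95, 18]
  L1: h(95,18)=(95*31+18)%997=969 -> [969]
  root=969
After append 69 (leaves=[95, 18, 69]):
  L0: [95, 18, 69]
  L1: h(95,18)=(95*31+18)%997=969 h(69,69)=(69*31+69)%997=214 -> [969, 214]
  L2: h(969,214)=(969*31+214)%997=343 -> [343]
  root=343
After append 1 (leaves=[95, 18, 69, 1]):
  L0: [95, 18, 69, 1]
  L1: h(95,18)=(95*31+18)%997=969 h(69,1)=(69*31+1)%997=146 -> [969, 146]
  L2: h(969,146)=(969*31+146)%997=275 -> [275]
  root=275
After append 94 (leaves=[95, 18, 69, 1, 94]):
  L0: [95, 18, 69, 1, 94]
  L1: h(95,18)=(95*31+18)%997=969 h(69,1)=(69*31+1)%997=146 h(94,94)=(94*31+94)%997=17 -> [969, 146, 17]
  L2: h(969,146)=(969*31+146)%997=275 h(17,17)=(17*31+17)%997=544 -> [275, 544]
  L3: h(275,544)=(275*31+544)%997=96 -> [96]
  root=96
After append 24 (leaves=[95, 18, 69, 1, 94, 24]):
  L0: [95, 18, 69, 1, 94, 24]
  L1: h(95,18)=(95*31+18)%997=969 h(69,1)=(69*31+1)%997=146 h(94,24)=(94*31+24)%997=944 -> [969, 146, 944]
  L2: h(969,146)=(969*31+146)%997=275 h(944,944)=(944*31+944)%997=298 -> [275, 298]
  L3: h(275,298)=(275*31+298)%997=847 -> [847]
  root=847

Answer: 95 969 343 275 96 847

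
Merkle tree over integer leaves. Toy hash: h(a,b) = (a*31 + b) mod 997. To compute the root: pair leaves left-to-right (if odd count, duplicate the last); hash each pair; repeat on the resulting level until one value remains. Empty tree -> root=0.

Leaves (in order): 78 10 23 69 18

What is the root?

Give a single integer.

L0: [78, 10, 23, 69, 18]
L1: h(78,10)=(78*31+10)%997=434 h(23,69)=(23*31+69)%997=782 h(18,18)=(18*31+18)%997=576 -> [434, 782, 576]
L2: h(434,782)=(434*31+782)%997=278 h(576,576)=(576*31+576)%997=486 -> [278, 486]
L3: h(278,486)=(278*31+486)%997=131 -> [131]

Answer: 131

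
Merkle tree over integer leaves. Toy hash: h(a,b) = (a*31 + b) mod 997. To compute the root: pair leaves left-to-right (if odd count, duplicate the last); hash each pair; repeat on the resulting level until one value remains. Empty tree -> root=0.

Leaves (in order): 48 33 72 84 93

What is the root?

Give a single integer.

L0: [48, 33, 72, 84, 93]
L1: h(48,33)=(48*31+33)%997=524 h(72,84)=(72*31+84)%997=322 h(93,93)=(93*31+93)%997=982 -> [524, 322, 982]
L2: h(524,322)=(524*31+322)%997=614 h(982,982)=(982*31+982)%997=517 -> [614, 517]
L3: h(614,517)=(614*31+517)%997=608 -> [608]

Answer: 608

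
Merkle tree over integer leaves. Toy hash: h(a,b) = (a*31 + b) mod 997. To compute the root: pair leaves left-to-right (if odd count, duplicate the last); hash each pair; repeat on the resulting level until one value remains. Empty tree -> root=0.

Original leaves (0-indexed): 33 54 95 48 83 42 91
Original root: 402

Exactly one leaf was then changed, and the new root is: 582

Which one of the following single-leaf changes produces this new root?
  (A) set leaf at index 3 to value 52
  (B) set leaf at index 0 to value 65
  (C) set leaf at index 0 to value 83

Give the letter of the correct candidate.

Answer: B

Derivation:
Original leaves: [33, 54, 95, 48, 83, 42, 91]
Target new root: 582
Try each candidate change and compute the resulting root:
Candidate A: set leaf[3] = 52 -> leaves = [33, 54, 95, 52, 83, 42, 91]
  L0: [33, 54, 95, 52, 83, 42, 91]
  L1: h(33,54)=(33*31+54)%997=80 h(95,52)=(95*31+52)%997=6 h(83,42)=(83*31+42)%997=621 h(91,91)=(91*31+91)%997=918 -> [80, 6, 621, 918]
  L2: h(80,6)=(80*31+6)%997=492 h(621,918)=(621*31+918)%997=229 -> [492, 229]
  L3: h(492,229)=(492*31+229)%997=526 -> [526]
  root = 526 != target 582
Candidate B: set leaf[0] = 65 -> leaves = [65, 54, 95, 48, 83, 42, 91]
  L0: [65, 54, 95, 48, 83, 42, 91]
  L1: h(65,54)=(65*31+54)%997=75 h(95,48)=(95*31+48)%997=2 h(83,42)=(83*31+42)%997=621 h(91,91)=(91*31+91)%997=918 -> [75, 2, 621, 918]
  L2: h(75,2)=(75*31+2)%997=333 h(621,918)=(621*31+918)%997=229 -> [333, 229]
  L3: h(333,229)=(333*31+229)%997=582 -> [582]
  root = 582 == target 582  ** MATCH **
Candidate C: set leaf[0] = 83 -> leaves = [83, 54, 95, 48, 83, 42, 91]
  L0: [83, 54, 95, 48, 83, 42, 91]
  L1: h(83,54)=(83*31+54)%997=633 h(95,48)=(95*31+48)%997=2 h(83,42)=(83*31+42)%997=621 h(91,91)=(91*31+91)%997=918 -> [633, 2, 621, 918]
  L2: h(633,2)=(633*31+2)%997=682 h(621,918)=(621*31+918)%997=229 -> [682, 229]
  L3: h(682,229)=(682*31+229)%997=434 -> [434]
  root = 434 != target 582
Candidate B produces the target root.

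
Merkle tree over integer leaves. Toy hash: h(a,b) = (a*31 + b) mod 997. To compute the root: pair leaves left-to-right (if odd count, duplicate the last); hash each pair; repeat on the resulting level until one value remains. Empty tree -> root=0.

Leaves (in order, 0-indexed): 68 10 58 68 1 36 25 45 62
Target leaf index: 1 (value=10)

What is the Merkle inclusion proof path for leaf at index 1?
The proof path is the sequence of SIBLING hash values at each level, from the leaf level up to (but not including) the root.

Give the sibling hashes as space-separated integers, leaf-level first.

L0 (leaves): [68, 10, 58, 68, 1, 36, 25, 45, 62], target index=1
L1: h(68,10)=(68*31+10)%997=124 [pair 0] h(58,68)=(58*31+68)%997=869 [pair 1] h(1,36)=(1*31+36)%997=67 [pair 2] h(25,45)=(25*31+45)%997=820 [pair 3] h(62,62)=(62*31+62)%997=987 [pair 4] -> [124, 869, 67, 820, 987]
  Sibling for proof at L0: 68
L2: h(124,869)=(124*31+869)%997=725 [pair 0] h(67,820)=(67*31+820)%997=903 [pair 1] h(987,987)=(987*31+987)%997=677 [pair 2] -> [725, 903, 677]
  Sibling for proof at L1: 869
L3: h(725,903)=(725*31+903)%997=447 [pair 0] h(677,677)=(677*31+677)%997=727 [pair 1] -> [447, 727]
  Sibling for proof at L2: 903
L4: h(447,727)=(447*31+727)%997=626 [pair 0] -> [626]
  Sibling for proof at L3: 727
Root: 626
Proof path (sibling hashes from leaf to root): [68, 869, 903, 727]

Answer: 68 869 903 727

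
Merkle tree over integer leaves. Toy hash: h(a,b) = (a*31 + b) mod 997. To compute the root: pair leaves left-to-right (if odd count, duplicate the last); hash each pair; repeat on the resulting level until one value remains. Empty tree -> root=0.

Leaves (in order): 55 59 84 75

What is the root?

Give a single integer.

Answer: 534

Derivation:
L0: [55, 59, 84, 75]
L1: h(55,59)=(55*31+59)%997=767 h(84,75)=(84*31+75)%997=685 -> [767, 685]
L2: h(767,685)=(767*31+685)%997=534 -> [534]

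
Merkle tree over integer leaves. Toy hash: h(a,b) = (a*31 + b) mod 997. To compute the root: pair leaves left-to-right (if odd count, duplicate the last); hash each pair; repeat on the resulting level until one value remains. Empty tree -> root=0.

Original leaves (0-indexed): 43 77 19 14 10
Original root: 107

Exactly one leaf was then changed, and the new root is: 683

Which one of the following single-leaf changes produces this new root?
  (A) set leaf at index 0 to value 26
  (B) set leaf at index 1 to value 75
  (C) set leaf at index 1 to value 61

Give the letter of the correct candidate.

Answer: C

Derivation:
Original leaves: [43, 77, 19, 14, 10]
Target new root: 683
Try each candidate change and compute the resulting root:
Candidate A: set leaf[0] = 26 -> leaves = [26, 77, 19, 14, 10]
  L0: [26, 77, 19, 14, 10]
  L1: h(26,77)=(26*31+77)%997=883 h(19,14)=(19*31+14)%997=603 h(10,10)=(10*31+10)%997=320 -> [883, 603, 320]
  L2: h(883,603)=(883*31+603)%997=60 h(320,320)=(320*31+320)%997=270 -> [60, 270]
  L3: h(60,270)=(60*31+270)%997=136 -> [136]
  root = 136 != target 683
Candidate B: set leaf[1] = 75 -> leaves = [43, 75, 19, 14, 10]
  L0: [43, 75, 19, 14, 10]
  L1: h(43,75)=(43*31+75)%997=411 h(19,14)=(19*31+14)%997=603 h(10,10)=(10*31+10)%997=320 -> [411, 603, 320]
  L2: h(411,603)=(411*31+603)%997=383 h(320,320)=(320*31+320)%997=270 -> [383, 270]
  L3: h(383,270)=(383*31+270)%997=179 -> [179]
  root = 179 != target 683
Candidate C: set leaf[1] = 61 -> leaves = [43, 61, 19, 14, 10]
  L0: [43, 61, 19, 14, 10]
  L1: h(43,61)=(43*31+61)%997=397 h(19,14)=(19*31+14)%997=603 h(10,10)=(10*31+10)%997=320 -> [397, 603, 320]
  L2: h(397,603)=(397*31+603)%997=946 h(320,320)=(320*31+320)%997=270 -> [946, 270]
  L3: h(946,270)=(946*31+270)%997=683 -> [683]
  root = 683 == target 683  ** MATCH **
Candidate C produces the target root.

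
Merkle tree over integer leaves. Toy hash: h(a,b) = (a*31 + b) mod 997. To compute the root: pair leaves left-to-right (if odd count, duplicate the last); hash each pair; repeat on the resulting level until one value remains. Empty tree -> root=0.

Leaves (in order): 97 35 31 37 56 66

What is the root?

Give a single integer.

Answer: 27

Derivation:
L0: [97, 35, 31, 37, 56, 66]
L1: h(97,35)=(97*31+35)%997=51 h(31,37)=(31*31+37)%997=1 h(56,66)=(56*31+66)%997=805 -> [51, 1, 805]
L2: h(51,1)=(51*31+1)%997=585 h(805,805)=(805*31+805)%997=835 -> [585, 835]
L3: h(585,835)=(585*31+835)%997=27 -> [27]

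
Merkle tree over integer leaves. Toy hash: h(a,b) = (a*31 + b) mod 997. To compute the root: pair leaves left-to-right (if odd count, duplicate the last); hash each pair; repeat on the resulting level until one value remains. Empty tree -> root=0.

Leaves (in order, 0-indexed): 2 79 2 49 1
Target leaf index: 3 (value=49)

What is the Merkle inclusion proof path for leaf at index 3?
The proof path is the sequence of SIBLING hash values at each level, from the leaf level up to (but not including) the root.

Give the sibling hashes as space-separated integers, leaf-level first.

Answer: 2 141 27

Derivation:
L0 (leaves): [2, 79, 2, 49, 1], target index=3
L1: h(2,79)=(2*31+79)%997=141 [pair 0] h(2,49)=(2*31+49)%997=111 [pair 1] h(1,1)=(1*31+1)%997=32 [pair 2] -> [141, 111, 32]
  Sibling for proof at L0: 2
L2: h(141,111)=(141*31+111)%997=494 [pair 0] h(32,32)=(32*31+32)%997=27 [pair 1] -> [494, 27]
  Sibling for proof at L1: 141
L3: h(494,27)=(494*31+27)%997=386 [pair 0] -> [386]
  Sibling for proof at L2: 27
Root: 386
Proof path (sibling hashes from leaf to root): [2, 141, 27]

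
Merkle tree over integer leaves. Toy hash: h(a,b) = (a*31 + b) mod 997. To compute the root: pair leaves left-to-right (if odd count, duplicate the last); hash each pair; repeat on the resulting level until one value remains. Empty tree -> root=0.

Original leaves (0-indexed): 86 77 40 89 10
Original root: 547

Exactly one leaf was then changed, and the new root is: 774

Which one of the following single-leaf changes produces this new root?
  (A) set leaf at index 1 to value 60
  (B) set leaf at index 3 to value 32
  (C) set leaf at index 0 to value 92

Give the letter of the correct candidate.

Answer: B

Derivation:
Original leaves: [86, 77, 40, 89, 10]
Target new root: 774
Try each candidate change and compute the resulting root:
Candidate A: set leaf[1] = 60 -> leaves = [86, 60, 40, 89, 10]
  L0: [86, 60, 40, 89, 10]
  L1: h(86,60)=(86*31+60)%997=732 h(40,89)=(40*31+89)%997=332 h(10,10)=(10*31+10)%997=320 -> [732, 332, 320]
  L2: h(732,332)=(732*31+332)%997=93 h(320,320)=(320*31+320)%997=270 -> [93, 270]
  L3: h(93,270)=(93*31+270)%997=162 -> [162]
  root = 162 != target 774
Candidate B: set leaf[3] = 32 -> leaves = [86, 77, 40, 32, 10]
  L0: [86, 77, 40, 32, 10]
  L1: h(86,77)=(86*31+77)%997=749 h(40,32)=(40*31+32)%997=275 h(10,10)=(10*31+10)%997=320 -> [749, 275, 320]
  L2: h(749,275)=(749*31+275)%997=563 h(320,320)=(320*31+320)%997=270 -> [563, 270]
  L3: h(563,270)=(563*31+270)%997=774 -> [774]
  root = 774 == target 774  ** MATCH **
Candidate C: set leaf[0] = 92 -> leaves = [92, 77, 40, 89, 10]
  L0: [92, 77, 40, 89, 10]
  L1: h(92,77)=(92*31+77)%997=935 h(40,89)=(40*31+89)%997=332 h(10,10)=(10*31+10)%997=320 -> [935, 332, 320]
  L2: h(935,332)=(935*31+332)%997=404 h(320,320)=(320*31+320)%997=270 -> [404, 270]
  L3: h(404,270)=(404*31+270)%997=830 -> [830]
  root = 830 != target 774
Candidate B produces the target root.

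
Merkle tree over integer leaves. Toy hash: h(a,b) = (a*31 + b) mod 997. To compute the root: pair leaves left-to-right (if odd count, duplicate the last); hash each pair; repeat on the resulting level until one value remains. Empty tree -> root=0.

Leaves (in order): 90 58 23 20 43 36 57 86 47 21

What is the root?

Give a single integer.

Answer: 808

Derivation:
L0: [90, 58, 23, 20, 43, 36, 57, 86, 47, 21]
L1: h(90,58)=(90*31+58)%997=854 h(23,20)=(23*31+20)%997=733 h(43,36)=(43*31+36)%997=372 h(57,86)=(57*31+86)%997=856 h(47,21)=(47*31+21)%997=481 -> [854, 733, 372, 856, 481]
L2: h(854,733)=(854*31+733)%997=288 h(372,856)=(372*31+856)%997=424 h(481,481)=(481*31+481)%997=437 -> [288, 424, 437]
L3: h(288,424)=(288*31+424)%997=379 h(437,437)=(437*31+437)%997=26 -> [379, 26]
L4: h(379,26)=(379*31+26)%997=808 -> [808]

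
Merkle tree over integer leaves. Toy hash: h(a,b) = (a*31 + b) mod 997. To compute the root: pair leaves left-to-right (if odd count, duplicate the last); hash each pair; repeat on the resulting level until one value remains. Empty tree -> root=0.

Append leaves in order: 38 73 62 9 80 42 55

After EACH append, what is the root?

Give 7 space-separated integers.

After append 38 (leaves=[38]):
  L0: [38]
  root=38
After append 73 (leaves=[38, 73]):
  L0: [38, 73]
  L1: h(38,73)=(38*31+73)%997=254 -> [254]
  root=254
After append 62 (leaves=[38, 73, 62]):
  L0: [38, 73, 62]
  L1: h(38,73)=(38*31+73)%997=254 h(62,62)=(62*31+62)%997=987 -> [254, 987]
  L2: h(254,987)=(254*31+987)%997=885 -> [885]
  root=885
After append 9 (leaves=[38, 73, 62, 9]):
  L0: [38, 73, 62, 9]
  L1: h(38,73)=(38*31+73)%997=254 h(62,9)=(62*31+9)%997=934 -> [254, 934]
  L2: h(254,934)=(254*31+934)%997=832 -> [832]
  root=832
After append 80 (leaves=[38, 73, 62, 9, 80]):
  L0: [38, 73, 62, 9, 80]
  L1: h(38,73)=(38*31+73)%997=254 h(62,9)=(62*31+9)%997=934 h(80,80)=(80*31+80)%997=566 -> [254, 934, 566]
  L2: h(254,934)=(254*31+934)%997=832 h(566,566)=(566*31+566)%997=166 -> [832, 166]
  L3: h(832,166)=(832*31+166)%997=36 -> [36]
  root=36
After append 42 (leaves=[38, 73, 62, 9, 80, 42]):
  L0: [38, 73, 62, 9, 80, 42]
  L1: h(38,73)=(38*31+73)%997=254 h(62,9)=(62*31+9)%997=934 h(80,42)=(80*31+42)%997=528 -> [254, 934, 528]
  L2: h(254,934)=(254*31+934)%997=832 h(528,528)=(528*31+528)%997=944 -> [832, 944]
  L3: h(832,944)=(832*31+944)%997=814 -> [814]
  root=814
After append 55 (leaves=[38, 73, 62, 9, 80, 42, 55]):
  L0: [38, 73, 62, 9, 80, 42, 55]
  L1: h(38,73)=(38*31+73)%997=254 h(62,9)=(62*31+9)%997=934 h(80,42)=(80*31+42)%997=528 h(55,55)=(55*31+55)%997=763 -> [254, 934, 528, 763]
  L2: h(254,934)=(254*31+934)%997=832 h(528,763)=(528*31+763)%997=182 -> [832, 182]
  L3: h(832,182)=(832*31+182)%997=52 -> [52]
  root=52

Answer: 38 254 885 832 36 814 52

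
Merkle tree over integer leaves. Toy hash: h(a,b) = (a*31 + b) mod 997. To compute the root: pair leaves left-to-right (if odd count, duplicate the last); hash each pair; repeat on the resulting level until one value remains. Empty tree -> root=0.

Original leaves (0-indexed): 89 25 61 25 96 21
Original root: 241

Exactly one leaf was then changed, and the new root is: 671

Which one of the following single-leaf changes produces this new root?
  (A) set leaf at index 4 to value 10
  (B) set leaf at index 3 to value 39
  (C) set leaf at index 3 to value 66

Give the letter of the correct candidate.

Answer: A

Derivation:
Original leaves: [89, 25, 61, 25, 96, 21]
Target new root: 671
Try each candidate change and compute the resulting root:
Candidate A: set leaf[4] = 10 -> leaves = [89, 25, 61, 25, 10, 21]
  L0: [89, 25, 61, 25, 10, 21]
  L1: h(89,25)=(89*31+25)%997=790 h(61,25)=(61*31+25)%997=919 h(10,21)=(10*31+21)%997=331 -> [790, 919, 331]
  L2: h(790,919)=(790*31+919)%997=484 h(331,331)=(331*31+331)%997=622 -> [484, 622]
  L3: h(484,622)=(484*31+622)%997=671 -> [671]
  root = 671 == target 671  ** MATCH **
Candidate B: set leaf[3] = 39 -> leaves = [89, 25, 61, 39, 96, 21]
  L0: [89, 25, 61, 39, 96, 21]
  L1: h(89,25)=(89*31+25)%997=790 h(61,39)=(61*31+39)%997=933 h(96,21)=(96*31+21)%997=6 -> [790, 933, 6]
  L2: h(790,933)=(790*31+933)%997=498 h(6,6)=(6*31+6)%997=192 -> [498, 192]
  L3: h(498,192)=(498*31+192)%997=675 -> [675]
  root = 675 != target 671
Candidate C: set leaf[3] = 66 -> leaves = [89, 25, 61, 66, 96, 21]
  L0: [89, 25, 61, 66, 96, 21]
  L1: h(89,25)=(89*31+25)%997=790 h(61,66)=(61*31+66)%997=960 h(96,21)=(96*31+21)%997=6 -> [790, 960, 6]
  L2: h(790,960)=(790*31+960)%997=525 h(6,6)=(6*31+6)%997=192 -> [525, 192]
  L3: h(525,192)=(525*31+192)%997=515 -> [515]
  root = 515 != target 671
Candidate A produces the target root.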